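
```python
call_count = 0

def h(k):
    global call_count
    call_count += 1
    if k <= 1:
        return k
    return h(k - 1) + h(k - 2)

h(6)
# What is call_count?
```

Calls(k) = 1 + Calls(k-1) + Calls(k-2); Calls(0)=Calls(1)=1. For k=6 this gives 25.

Answer: 25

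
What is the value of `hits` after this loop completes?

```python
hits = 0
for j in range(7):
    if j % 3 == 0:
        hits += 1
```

Count numbers divisible by 3 in range(7)
`hits` takes the values: 0 → 1 → 2 → 3

Answer: 3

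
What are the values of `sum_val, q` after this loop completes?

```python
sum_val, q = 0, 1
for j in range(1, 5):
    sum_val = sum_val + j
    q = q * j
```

Sum and factorial of 1 to 4
`sum_val, q` takes the values: (0, 1) → (1, 1) → (3, 1) → (3, 2) → (6, 2) → (6, 6) → (10, 6) → (10, 24)

Answer: 10, 24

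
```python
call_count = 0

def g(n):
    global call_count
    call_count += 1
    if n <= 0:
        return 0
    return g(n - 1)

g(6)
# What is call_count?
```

Linear recursion stepping by 1: 7 calls from n=6 down to ≤0.

Answer: 7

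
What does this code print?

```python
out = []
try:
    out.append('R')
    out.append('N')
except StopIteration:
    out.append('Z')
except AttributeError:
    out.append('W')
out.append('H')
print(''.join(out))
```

Execution trace: 'R' (try body) → 'N' (try body, no exception) → 'H' (after the try/except). Output: RNH

Answer: RNH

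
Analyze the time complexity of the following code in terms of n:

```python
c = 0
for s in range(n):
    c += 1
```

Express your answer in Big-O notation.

Each loop level contributes: n. Multiplying the contributions gives O(n).

Answer: O(n)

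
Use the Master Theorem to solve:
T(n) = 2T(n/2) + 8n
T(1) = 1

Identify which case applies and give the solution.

a=2, b=2, f(n)=8n. log_2(2) = 1. Since c=1 = 1, Case 2 applies: T(n) = Θ(n^log_b(a) · log n) = O(n log n).

Answer: O(n log n) - Case 2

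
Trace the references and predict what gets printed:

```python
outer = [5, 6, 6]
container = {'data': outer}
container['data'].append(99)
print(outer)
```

Key concept: dict holds reference to list.
Step by step:
`outer = [5, 6, 6]` → outer = [5, 6, 6]
`container = {'data': outer}` → container = {'data': [5, 6, 6]}
`container['data'].append(99)` → outer = [5, 6, 6, 99]; container = {'data': [5, 6, 6, 99]}
`print(outer)` → prints [5, 6, 6, 99]

Answer: [5, 6, 6, 99]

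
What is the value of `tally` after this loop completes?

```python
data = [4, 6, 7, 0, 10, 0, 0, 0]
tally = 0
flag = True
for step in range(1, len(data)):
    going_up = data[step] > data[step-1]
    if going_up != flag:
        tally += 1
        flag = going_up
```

Count direction changes in [4, 6, 7, 0, 10, 0, 0, 0]
`tally` takes the values: 0 → 1 → 2 → 3

Answer: 3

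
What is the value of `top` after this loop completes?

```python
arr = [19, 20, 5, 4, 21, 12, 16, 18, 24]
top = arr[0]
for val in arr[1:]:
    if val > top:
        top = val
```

Maximum of [19, 20, 5, 4, 21, 12, 16, 18, 24]
`top` takes the values: 19 → 20 → 21 → 24

Answer: 24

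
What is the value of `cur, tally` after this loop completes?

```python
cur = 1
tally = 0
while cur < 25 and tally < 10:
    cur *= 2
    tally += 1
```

Double until >= 25 or 10 iterations
`cur, tally` takes the values: (1, 0) → (2, 0) → (2, 1) → (4, 1) → (4, 2) → (8, 2) → (8, 3) → (16, 3) → (16, 4) → (32, 4) → (32, 5)

Answer: 32, 5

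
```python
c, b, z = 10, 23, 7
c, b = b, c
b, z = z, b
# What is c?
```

Trace:
`c, b, z = 10, 23, 7` → c = 10; b = 23; z = 7
`c, b = b, c` → c = 23; b = 10
`b, z = z, b` → b = 7; z = 10
So c = 23

Answer: 23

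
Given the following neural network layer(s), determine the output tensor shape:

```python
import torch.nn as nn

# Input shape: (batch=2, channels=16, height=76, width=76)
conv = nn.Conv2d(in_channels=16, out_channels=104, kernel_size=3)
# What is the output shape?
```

Input: (2, 16, 76, 76) -> Output: (2, 104, 74, 74)

Answer: (2, 104, 74, 74)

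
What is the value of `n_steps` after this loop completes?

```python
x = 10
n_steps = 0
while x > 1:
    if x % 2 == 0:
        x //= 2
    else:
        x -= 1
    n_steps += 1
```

Steps to reduce 10 to 1
`n_steps` takes the values: 0 → 1 → 2 → 3 → 4

Answer: 4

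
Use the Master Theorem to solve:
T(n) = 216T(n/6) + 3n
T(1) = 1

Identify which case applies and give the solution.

a=216, b=6, f(n)=3n. log_6(216) = 3. Since c=1 < 3, Case 1 applies: T(n) = Θ(n^log_b(a)) = O(n^3).

Answer: O(n^3) - Case 1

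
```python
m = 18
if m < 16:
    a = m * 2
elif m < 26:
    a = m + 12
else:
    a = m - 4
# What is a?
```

Trace:
`m = 18` → m = 18
`if m < 16: ...` → m < 16 is False, m < 26 is True → a = 30
So a = 30

Answer: 30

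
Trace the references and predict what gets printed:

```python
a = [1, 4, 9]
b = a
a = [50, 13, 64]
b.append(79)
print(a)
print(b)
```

Key concept: rebinding vs mutation: a is rebound to a new list, b still points at the original.
Step by step:
`a = [1, 4, 9]` → a = [1, 4, 9]
`b = a` → b = [1, 4, 9] (same object as a)
`a = [50, 13, 64]` → a = [50, 13, 64]
`b.append(79)` → b = [1, 4, 9, 79]
`print(a)` → prints [50, 13, 64]
`print(b)` → prints [1, 4, 9, 79]

Answer:
[50, 13, 64]
[1, 4, 9, 79]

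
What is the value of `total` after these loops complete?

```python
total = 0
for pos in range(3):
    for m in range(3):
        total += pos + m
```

Sum of all pos+m for pos,m in 3x3
`total` takes the values: 0 → 1 → 3 → 4 → 6 → 9 → 11 → 14 → 18

Answer: 18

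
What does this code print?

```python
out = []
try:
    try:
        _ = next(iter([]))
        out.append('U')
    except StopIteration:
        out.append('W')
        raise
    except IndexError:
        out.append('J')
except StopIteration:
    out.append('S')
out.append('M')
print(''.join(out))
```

Execution trace: 'W' (inner except StopIteration) → 'S' (outer except StopIteration) → 'M' (after the try/except). Output: WSM

Answer: WSM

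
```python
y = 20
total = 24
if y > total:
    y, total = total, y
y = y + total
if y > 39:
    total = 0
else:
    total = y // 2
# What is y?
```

Trace:
`y = 20` → y = 20
`total = 24` → total = 24
`if y > total: ...` → y > total is False → no variable changes
`y = y + total` → y = 44
`if y > 39: ...` → y > 39 is True → total = 0
So y = 44

Answer: 44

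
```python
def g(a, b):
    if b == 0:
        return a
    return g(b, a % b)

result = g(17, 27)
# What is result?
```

g(17, 27) -> g(27, 17) -> g(17, 10) -> g(10, 7) -> g(7, 3) -> g(3, 1) -> g(1, 0) -> 1

Answer: 1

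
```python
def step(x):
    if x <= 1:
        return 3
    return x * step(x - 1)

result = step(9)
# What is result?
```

step(9) = 9 * 8 * 7 * 6 * 5 * 4 * 3 * 2 * 3 = 1088640

Answer: 1088640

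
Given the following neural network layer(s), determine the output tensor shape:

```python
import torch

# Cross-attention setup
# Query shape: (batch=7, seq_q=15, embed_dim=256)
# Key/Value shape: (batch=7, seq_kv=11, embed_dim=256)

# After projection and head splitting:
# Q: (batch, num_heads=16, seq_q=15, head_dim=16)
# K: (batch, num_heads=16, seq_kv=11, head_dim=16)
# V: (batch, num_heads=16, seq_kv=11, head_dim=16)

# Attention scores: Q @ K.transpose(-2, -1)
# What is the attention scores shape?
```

Input: (7, 15, 256) -> Output: (7, 16, 15, 11)

Answer: (7, 16, 15, 11)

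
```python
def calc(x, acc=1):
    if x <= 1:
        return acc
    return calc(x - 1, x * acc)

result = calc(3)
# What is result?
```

Accumulator trace (n, acc): (3, 1) -> (2, 3) -> (1, 6) -> return 6

Answer: 6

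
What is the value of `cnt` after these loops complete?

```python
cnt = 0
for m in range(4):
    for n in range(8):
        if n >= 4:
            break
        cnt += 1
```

Inner breaks at 4, outer runs 4 times
`cnt` takes the values: 0 → 1 → 2 → 3 → 4 → 5 → 6 → 7 → 8 → 9 → 10 → 11 → 12 → 13 → 14 → 15 → 16

Answer: 16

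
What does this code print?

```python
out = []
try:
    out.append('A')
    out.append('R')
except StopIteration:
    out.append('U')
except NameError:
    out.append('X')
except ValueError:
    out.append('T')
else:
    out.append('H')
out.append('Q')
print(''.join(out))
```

Execution trace: 'A' (try body) → 'R' (try body, no exception) → 'H' (else) → 'Q' (after the try/except). Output: ARHQ

Answer: ARHQ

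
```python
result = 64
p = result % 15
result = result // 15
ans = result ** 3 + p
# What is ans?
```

Trace:
`result = 64` → result = 64
`p = result % 15` → p = 4
`result = result // 15` → result = 4
`ans = result ** 3 + p` → ans = 68
So ans = 68

Answer: 68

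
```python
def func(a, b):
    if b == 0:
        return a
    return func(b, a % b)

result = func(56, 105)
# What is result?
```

func(56, 105) -> func(105, 56) -> func(56, 49) -> func(49, 7) -> func(7, 0) -> 7

Answer: 7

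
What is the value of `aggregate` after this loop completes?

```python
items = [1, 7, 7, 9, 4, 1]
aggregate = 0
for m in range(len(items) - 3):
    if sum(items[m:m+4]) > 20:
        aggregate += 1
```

Count windows with sum > 20
`aggregate` takes the values: 0 → 1 → 2 → 3

Answer: 3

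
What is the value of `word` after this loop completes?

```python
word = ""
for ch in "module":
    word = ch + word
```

Reverse 'module'
`word` takes the values: "" → "m" → "om" → "dom" → "udom" → "ludom" → "eludom"

Answer: "eludom"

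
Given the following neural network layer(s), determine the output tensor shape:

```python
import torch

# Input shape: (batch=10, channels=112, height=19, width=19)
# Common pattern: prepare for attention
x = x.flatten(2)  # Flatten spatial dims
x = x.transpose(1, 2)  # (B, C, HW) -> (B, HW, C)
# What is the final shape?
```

Input: (10, 112, 19, 19) -> after flatten(2): (10, 112, 361) -> Output: (10, 361, 112)

Answer: (10, 361, 112)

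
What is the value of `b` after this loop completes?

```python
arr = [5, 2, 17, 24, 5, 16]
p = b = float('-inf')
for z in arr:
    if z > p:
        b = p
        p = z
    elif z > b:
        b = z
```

Second largest (with repeats) in [5, 2, 17, 24, 5, 16]
`b` takes the values: -inf → 2 → 5 → 17

Answer: 17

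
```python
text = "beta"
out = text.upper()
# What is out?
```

Trace:
`text = "beta"` → text = 'beta'
`out = text.upper()` → out = 'BETA'
So out = 'BETA'

Answer: 'BETA'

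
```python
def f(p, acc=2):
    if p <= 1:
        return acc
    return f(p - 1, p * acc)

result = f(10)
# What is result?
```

Accumulator trace (n, acc): (10, 2) -> (9, 20) -> (8, 180) -> (7, 1440) -> (6, 10080) -> (5, 60480) -> (4, 302400) -> (3, 1209600) -> (2, 3628800) -> (1, 7257600) -> return 7257600

Answer: 7257600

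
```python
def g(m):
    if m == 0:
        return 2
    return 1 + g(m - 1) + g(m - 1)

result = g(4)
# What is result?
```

g(m) = 1 + 2·g(m-1), g(0)=2. Closed form: (2+1)·2^4 - 1 = 47.

Answer: 47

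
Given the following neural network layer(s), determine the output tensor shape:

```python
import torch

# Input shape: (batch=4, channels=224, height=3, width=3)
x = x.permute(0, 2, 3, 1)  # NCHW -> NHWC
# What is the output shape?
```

Input: (4, 224, 3, 3) -> Output: (4, 3, 3, 224)

Answer: (4, 3, 3, 224)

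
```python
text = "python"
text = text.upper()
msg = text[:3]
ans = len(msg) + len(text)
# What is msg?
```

Trace:
`text = "python"` → text = 'python'
`text = text.upper()` → text = 'PYTHON'
`msg = text[:3]` → msg = 'PYT'
`ans = len(msg) + len(text)` → ans = 9
So msg = 'PYT'

Answer: 'PYT'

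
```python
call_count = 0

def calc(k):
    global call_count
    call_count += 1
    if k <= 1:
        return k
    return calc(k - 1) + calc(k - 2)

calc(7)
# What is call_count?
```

Calls(k) = 1 + Calls(k-1) + Calls(k-2); Calls(0)=Calls(1)=1. For k=7 this gives 41.

Answer: 41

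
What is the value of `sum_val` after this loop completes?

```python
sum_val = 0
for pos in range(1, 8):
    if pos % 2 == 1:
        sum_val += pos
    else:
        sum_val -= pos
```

Add odd, subtract even
`sum_val` takes the values: 0 → 1 → -1 → 2 → -2 → 3 → -3 → 4

Answer: 4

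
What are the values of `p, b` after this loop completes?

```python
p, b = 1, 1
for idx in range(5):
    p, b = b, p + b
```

Fibonacci: after 5 iterations
`p, b` takes the values: (1, 1) → (1, 2) → (2, 3) → (3, 5) → (5, 8) → (8, 13)

Answer: 8, 13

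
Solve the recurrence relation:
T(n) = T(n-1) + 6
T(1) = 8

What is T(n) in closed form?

Unrolling: T(n) = T(1) + 6·(n-1) = 8 + 6(n-1) = 6n + 2.

Answer: T(n) = 6n + 2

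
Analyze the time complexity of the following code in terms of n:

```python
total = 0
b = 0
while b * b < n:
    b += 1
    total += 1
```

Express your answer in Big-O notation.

Each loop level contributes: √n. Multiplying the contributions gives O(√n).

Answer: O(√n)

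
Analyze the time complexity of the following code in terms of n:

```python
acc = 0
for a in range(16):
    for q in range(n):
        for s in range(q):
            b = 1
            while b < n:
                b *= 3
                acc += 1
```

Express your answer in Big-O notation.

Each loop level contributes: 1 × n × n × log n. Multiplying the contributions gives O(n^2 log n).

Answer: O(n^2 log n)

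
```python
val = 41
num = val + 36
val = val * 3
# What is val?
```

Trace:
`val = 41` → val = 41
`num = val + 36` → num = 77
`val = val * 3` → val = 123
So val = 123

Answer: 123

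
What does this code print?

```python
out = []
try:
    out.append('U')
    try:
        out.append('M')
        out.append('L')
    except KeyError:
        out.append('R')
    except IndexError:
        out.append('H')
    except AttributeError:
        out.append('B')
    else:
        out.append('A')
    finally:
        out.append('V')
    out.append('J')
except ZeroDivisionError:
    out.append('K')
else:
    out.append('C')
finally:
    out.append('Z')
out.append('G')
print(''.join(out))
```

Execution trace: 'U' (try body) → 'M' (inner try body) → 'L' (inner try body, no exception) → 'A' (inner else) → 'V' (inner finally) → 'J' (try body, no exception) → 'C' (else) → 'Z' (finally) → 'G' (after the try/except). Output: UMLAVJCZG

Answer: UMLAVJCZG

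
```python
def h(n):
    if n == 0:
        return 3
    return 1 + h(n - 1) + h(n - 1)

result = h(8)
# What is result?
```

h(n) = 1 + 2·h(n-1), h(0)=3. Closed form: (3+1)·2^8 - 1 = 1023.

Answer: 1023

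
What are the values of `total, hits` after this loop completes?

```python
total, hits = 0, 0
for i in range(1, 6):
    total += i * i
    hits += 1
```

Sum of squares and count
`total, hits` takes the values: (0, 0) → (1, 0) → (1, 1) → (5, 1) → (5, 2) → (14, 2) → (14, 3) → (30, 3) → (30, 4) → (55, 4) → (55, 5)

Answer: 55, 5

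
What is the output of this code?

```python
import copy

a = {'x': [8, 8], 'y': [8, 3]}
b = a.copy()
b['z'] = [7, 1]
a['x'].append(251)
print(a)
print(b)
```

Key concept: shallow copy of dict with mutable values.
Step by step:
`a = {'x': [8, 8], 'y': [8, 3]}` → a = {'x': [8, 8], 'y': [8, 3]}
`b = a.copy()` → b = {'x': [8, 8], 'y': [8, 3]}
`b['z'] = [7, 1]` → b = {'x': [8, 8], 'y': [8, 3], 'z': [7, 1]}
`a['x'].append(251)` → a = {'x': [8, 8, 251], 'y': [8, 3]}; b = {'x': [8, 8, 251], 'y': [8, 3], 'z': [7, 1]}
`print(a)` → prints {'x': [8, 8, 251], 'y': [8, 3]}
`print(b)` → prints {'x': [8, 8, 251], 'y': [8, 3], 'z': [7, 1]}

Answer:
{'x': [8, 8, 251], 'y': [8, 3]}
{'x': [8, 8, 251], 'y': [8, 3], 'z': [7, 1]}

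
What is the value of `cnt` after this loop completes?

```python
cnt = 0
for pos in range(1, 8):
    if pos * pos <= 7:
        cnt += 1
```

Count numbers where pos² ≤ 7
`cnt` takes the values: 0 → 1 → 2

Answer: 2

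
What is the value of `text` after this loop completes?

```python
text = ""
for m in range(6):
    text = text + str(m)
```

Concatenate digits 0 to 5
`text` takes the values: "" → "0" → "01" → "012" → "0123" → "01234" → "012345"

Answer: "012345"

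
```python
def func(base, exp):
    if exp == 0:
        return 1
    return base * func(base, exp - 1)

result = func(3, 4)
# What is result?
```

func(3, 4) = 3 * 3 * 3 * 3 = 81

Answer: 81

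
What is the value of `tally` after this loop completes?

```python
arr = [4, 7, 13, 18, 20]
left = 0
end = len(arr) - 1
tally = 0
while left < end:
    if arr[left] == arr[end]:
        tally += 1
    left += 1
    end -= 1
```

Count matching pairs from ends
`tally` takes the values: 0

Answer: 0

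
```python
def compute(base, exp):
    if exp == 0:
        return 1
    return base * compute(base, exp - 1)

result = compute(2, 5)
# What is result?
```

compute(2, 5) = 2 * 2 * 2 * 2 * 2 = 32

Answer: 32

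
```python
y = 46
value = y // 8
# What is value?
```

Trace:
`y = 46` → y = 46
`value = y // 8` → value = 5
So value = 5

Answer: 5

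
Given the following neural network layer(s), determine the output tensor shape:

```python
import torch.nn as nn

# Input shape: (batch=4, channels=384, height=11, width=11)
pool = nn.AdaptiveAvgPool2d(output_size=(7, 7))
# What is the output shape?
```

Input: (4, 384, 11, 11) -> Output: (4, 384, 7, 7)

Answer: (4, 384, 7, 7)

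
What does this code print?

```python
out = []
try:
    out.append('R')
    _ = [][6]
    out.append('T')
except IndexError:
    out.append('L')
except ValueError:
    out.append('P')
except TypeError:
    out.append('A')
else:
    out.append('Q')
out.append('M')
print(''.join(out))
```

Execution trace: 'R' (try body) → 'L' (except IndexError) → 'M' (after the try/except). Output: RLM

Answer: RLM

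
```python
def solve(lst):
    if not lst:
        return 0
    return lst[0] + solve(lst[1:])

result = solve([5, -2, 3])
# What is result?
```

5 + (-2) + 3 + 0 = 6

Answer: 6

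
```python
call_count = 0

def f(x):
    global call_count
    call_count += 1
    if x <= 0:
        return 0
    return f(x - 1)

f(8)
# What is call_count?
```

Linear recursion stepping by 1: 9 calls from x=8 down to ≤0.

Answer: 9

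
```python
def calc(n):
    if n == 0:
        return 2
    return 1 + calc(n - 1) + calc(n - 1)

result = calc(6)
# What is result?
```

calc(n) = 1 + 2·calc(n-1), calc(0)=2. Closed form: (2+1)·2^6 - 1 = 191.

Answer: 191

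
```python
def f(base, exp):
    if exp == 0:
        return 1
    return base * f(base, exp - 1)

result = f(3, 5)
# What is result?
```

f(3, 5) = 3 * 3 * 3 * 3 * 3 = 243

Answer: 243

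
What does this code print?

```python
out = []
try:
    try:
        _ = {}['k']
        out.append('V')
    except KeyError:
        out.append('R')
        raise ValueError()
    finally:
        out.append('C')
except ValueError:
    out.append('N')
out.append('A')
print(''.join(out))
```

Execution trace: 'R' (inner except KeyError) → 'C' (inner finally) → 'N' (outer except ValueError) → 'A' (after the try/except). Output: RCNA

Answer: RCNA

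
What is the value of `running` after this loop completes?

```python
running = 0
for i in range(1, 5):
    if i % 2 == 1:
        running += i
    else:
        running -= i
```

Add odd, subtract even
`running` takes the values: 0 → 1 → -1 → 2 → -2

Answer: -2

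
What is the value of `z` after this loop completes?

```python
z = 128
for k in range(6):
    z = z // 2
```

Halve 6 times: 128 // 2^6 = 2
`z` takes the values: 128 → 64 → 32 → 16 → 8 → 4 → 2

Answer: 2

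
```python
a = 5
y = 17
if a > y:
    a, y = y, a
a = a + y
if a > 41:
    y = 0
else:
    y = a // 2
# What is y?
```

Trace:
`a = 5` → a = 5
`y = 17` → y = 17
`if a > y: ...` → a > y is False → no variable changes
`a = a + y` → a = 22
`if a > 41: ...` → a > 41 is False, take else branch → y = 11
So y = 11

Answer: 11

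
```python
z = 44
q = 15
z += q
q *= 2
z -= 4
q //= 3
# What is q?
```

Trace:
`z = 44` → z = 44
`q = 15` → q = 15
`z += q` → z = 59
`q *= 2` → q = 30
`z -= 4` → z = 55
`q //= 3` → q = 10
So q = 10

Answer: 10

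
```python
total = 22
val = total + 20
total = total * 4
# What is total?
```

Trace:
`total = 22` → total = 22
`val = total + 20` → val = 42
`total = total * 4` → total = 88
So total = 88

Answer: 88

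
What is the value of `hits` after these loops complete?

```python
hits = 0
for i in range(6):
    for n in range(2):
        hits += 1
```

6 * 2 = 12
`hits` takes the values: 0 → 1 → 2 → 3 → 4 → 5 → 6 → 7 → 8 → 9 → 10 → 11 → 12

Answer: 12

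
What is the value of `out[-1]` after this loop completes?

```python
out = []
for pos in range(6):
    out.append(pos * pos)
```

Last element of squares 0 to 5
`out` takes the values: [] → [0] → [0, 1] → [0, 1, 4] → [0, 1, 4, 9] → [0, 1, 4, 9, 16] → [0, 1, 4, 9, 16, 25]
So `out[-1]` = 25

Answer: 25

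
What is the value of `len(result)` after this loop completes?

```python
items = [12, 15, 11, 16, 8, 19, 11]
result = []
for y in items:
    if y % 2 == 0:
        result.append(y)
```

Count even numbers in [12, 15, 11, 16, 8, 19, 11]
`result` takes the values: [] → [12] → [12, 16] → [12, 16, 8]
So `len(result)` = 3

Answer: 3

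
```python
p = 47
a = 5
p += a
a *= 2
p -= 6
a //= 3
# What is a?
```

Trace:
`p = 47` → p = 47
`a = 5` → a = 5
`p += a` → p = 52
`a *= 2` → a = 10
`p -= 6` → p = 46
`a //= 3` → a = 3
So a = 3

Answer: 3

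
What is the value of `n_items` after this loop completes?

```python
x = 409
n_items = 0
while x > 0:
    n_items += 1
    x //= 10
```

Count digits by repeated division by 10
`n_items` takes the values: 0 → 1 → 2 → 3

Answer: 3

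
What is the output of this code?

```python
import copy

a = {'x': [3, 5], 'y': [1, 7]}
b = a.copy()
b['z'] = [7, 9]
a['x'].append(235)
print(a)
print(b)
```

Key concept: shallow copy of dict with mutable values.
Step by step:
`a = {'x': [3, 5], 'y': [1, 7]}` → a = {'x': [3, 5], 'y': [1, 7]}
`b = a.copy()` → b = {'x': [3, 5], 'y': [1, 7]}
`b['z'] = [7, 9]` → b = {'x': [3, 5], 'y': [1, 7], 'z': [7, 9]}
`a['x'].append(235)` → a = {'x': [3, 5, 235], 'y': [1, 7]}; b = {'x': [3, 5, 235], 'y': [1, 7], 'z': [7, 9]}
`print(a)` → prints {'x': [3, 5, 235], 'y': [1, 7]}
`print(b)` → prints {'x': [3, 5, 235], 'y': [1, 7], 'z': [7, 9]}

Answer:
{'x': [3, 5, 235], 'y': [1, 7]}
{'x': [3, 5, 235], 'y': [1, 7], 'z': [7, 9]}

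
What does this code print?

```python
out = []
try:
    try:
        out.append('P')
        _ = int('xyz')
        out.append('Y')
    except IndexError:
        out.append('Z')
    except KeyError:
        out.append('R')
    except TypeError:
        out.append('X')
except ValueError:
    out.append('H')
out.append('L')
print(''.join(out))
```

Execution trace: 'P' (try body) → 'H' (outer except ValueError) → 'L' (after the try/except). Output: PHL

Answer: PHL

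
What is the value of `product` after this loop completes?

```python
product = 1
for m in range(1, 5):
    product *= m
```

4! = 24
`product` takes the values: 1 → 2 → 6 → 24

Answer: 24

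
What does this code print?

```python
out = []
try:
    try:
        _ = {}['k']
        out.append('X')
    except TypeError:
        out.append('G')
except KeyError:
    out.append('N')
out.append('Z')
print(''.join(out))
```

Execution trace: 'N' (outer except KeyError) → 'Z' (after the try/except). Output: NZ

Answer: NZ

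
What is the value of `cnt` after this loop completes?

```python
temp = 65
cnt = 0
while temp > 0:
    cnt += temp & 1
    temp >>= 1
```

Count set bits in 65 (binary: 0b1000001)
`cnt` takes the values: 0 → 1 → 2

Answer: 2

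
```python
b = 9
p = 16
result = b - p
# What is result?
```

Trace:
`b = 9` → b = 9
`p = 16` → p = 16
`result = b - p` → result = -7
So result = -7

Answer: -7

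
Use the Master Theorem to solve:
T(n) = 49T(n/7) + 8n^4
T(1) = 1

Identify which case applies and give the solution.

a=49, b=7, f(n)=8n^4. log_7(49) = 2. Since c=4 > 2 and the regularity condition holds (49(n/7)^4 = (49/7^4)n^4 with 49/7^4 < 1), Case 3 applies: T(n) = Θ(f(n)) = O(n^4).

Answer: O(n^4) - Case 3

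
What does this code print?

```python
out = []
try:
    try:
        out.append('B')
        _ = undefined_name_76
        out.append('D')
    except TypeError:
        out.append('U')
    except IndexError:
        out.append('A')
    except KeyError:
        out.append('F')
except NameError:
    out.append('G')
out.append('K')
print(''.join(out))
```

Execution trace: 'B' (try body) → 'G' (outer except NameError) → 'K' (after the try/except). Output: BGK

Answer: BGK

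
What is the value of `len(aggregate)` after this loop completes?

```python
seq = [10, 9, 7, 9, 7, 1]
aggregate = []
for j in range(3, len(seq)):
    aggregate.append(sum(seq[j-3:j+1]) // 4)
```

Number of 4-element averages
`aggregate` takes the values: [] → [8] → [8, 8] → [8, 8, 6]
So `len(aggregate)` = 3

Answer: 3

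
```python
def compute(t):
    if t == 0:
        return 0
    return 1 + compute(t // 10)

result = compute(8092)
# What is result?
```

Count of digits of 8092: 4

Answer: 4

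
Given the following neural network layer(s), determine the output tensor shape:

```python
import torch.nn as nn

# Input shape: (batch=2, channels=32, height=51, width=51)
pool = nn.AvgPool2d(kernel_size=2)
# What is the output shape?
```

Input: (2, 32, 51, 51) -> Output: (2, 32, 25, 25)

Answer: (2, 32, 25, 25)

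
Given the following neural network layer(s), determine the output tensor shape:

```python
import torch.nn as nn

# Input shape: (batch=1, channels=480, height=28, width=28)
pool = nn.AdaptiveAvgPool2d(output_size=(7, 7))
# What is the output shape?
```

Input: (1, 480, 28, 28) -> Output: (1, 480, 7, 7)

Answer: (1, 480, 7, 7)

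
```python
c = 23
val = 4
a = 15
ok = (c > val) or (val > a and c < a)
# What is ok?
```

Trace:
`c = 23` → c = 23
`val = 4` → val = 4
`a = 15` → a = 15
`ok = (c > val) or (val > a and c < a)` → ok = True
So ok = True

Answer: True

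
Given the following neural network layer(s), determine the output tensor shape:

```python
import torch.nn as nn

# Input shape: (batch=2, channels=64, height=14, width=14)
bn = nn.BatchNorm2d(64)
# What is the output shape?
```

Input: (2, 64, 14, 14) -> Output: (2, 64, 14, 14)

Answer: (2, 64, 14, 14)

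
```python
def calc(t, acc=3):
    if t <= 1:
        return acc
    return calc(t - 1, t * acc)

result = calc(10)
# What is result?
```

Accumulator trace (n, acc): (10, 3) -> (9, 30) -> (8, 270) -> (7, 2160) -> (6, 15120) -> (5, 90720) -> (4, 453600) -> (3, 1814400) -> (2, 5443200) -> (1, 10886400) -> return 10886400

Answer: 10886400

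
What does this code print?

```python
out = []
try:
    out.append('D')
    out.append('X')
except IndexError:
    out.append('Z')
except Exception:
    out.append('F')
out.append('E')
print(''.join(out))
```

Execution trace: 'D' (try body) → 'X' (try body, no exception) → 'E' (after the try/except). Output: DXE

Answer: DXE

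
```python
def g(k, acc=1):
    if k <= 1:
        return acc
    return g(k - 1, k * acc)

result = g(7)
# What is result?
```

Accumulator trace (n, acc): (7, 1) -> (6, 7) -> (5, 42) -> (4, 210) -> (3, 840) -> (2, 2520) -> (1, 5040) -> return 5040

Answer: 5040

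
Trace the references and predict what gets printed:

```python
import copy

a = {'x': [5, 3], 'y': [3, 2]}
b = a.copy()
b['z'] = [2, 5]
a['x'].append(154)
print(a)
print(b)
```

Key concept: shallow copy of dict with mutable values.
Step by step:
`a = {'x': [5, 3], 'y': [3, 2]}` → a = {'x': [5, 3], 'y': [3, 2]}
`b = a.copy()` → b = {'x': [5, 3], 'y': [3, 2]}
`b['z'] = [2, 5]` → b = {'x': [5, 3], 'y': [3, 2], 'z': [2, 5]}
`a['x'].append(154)` → a = {'x': [5, 3, 154], 'y': [3, 2]}; b = {'x': [5, 3, 154], 'y': [3, 2], 'z': [2, 5]}
`print(a)` → prints {'x': [5, 3, 154], 'y': [3, 2]}
`print(b)` → prints {'x': [5, 3, 154], 'y': [3, 2], 'z': [2, 5]}

Answer:
{'x': [5, 3, 154], 'y': [3, 2]}
{'x': [5, 3, 154], 'y': [3, 2], 'z': [2, 5]}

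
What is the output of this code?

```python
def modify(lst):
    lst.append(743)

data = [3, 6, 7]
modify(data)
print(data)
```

Key concept: function modifies passed list.
Step by step:
`data = [3, 6, 7]` → data = [3, 6, 7]
`modify(data)` → data = [3, 6, 7, 743]
`print(data)` → prints [3, 6, 7, 743]

Answer: [3, 6, 7, 743]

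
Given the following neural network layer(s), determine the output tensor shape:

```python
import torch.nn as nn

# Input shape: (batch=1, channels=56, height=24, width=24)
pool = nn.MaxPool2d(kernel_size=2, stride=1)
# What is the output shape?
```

Input: (1, 56, 24, 24) -> Output: (1, 56, 23, 23)

Answer: (1, 56, 23, 23)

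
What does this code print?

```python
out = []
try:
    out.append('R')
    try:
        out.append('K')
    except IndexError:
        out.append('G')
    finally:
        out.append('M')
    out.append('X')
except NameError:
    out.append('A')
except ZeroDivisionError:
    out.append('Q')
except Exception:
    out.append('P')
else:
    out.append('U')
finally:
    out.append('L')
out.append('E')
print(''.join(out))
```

Execution trace: 'R' (try body) → 'K' (inner try body, no exception) → 'M' (inner finally) → 'X' (try body, no exception) → 'U' (else) → 'L' (finally) → 'E' (after the try/except). Output: RKMXULE

Answer: RKMXULE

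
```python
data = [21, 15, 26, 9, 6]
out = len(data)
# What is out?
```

Trace:
`data = [21, 15, 26, 9, 6]` → data = [21, 15, 26, 9, 6]
`out = len(data)` → out = 5
So out = 5

Answer: 5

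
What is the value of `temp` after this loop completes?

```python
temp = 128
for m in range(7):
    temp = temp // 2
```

Halve 7 times: 128 // 2^7 = 1
`temp` takes the values: 128 → 64 → 32 → 16 → 8 → 4 → 2 → 1

Answer: 1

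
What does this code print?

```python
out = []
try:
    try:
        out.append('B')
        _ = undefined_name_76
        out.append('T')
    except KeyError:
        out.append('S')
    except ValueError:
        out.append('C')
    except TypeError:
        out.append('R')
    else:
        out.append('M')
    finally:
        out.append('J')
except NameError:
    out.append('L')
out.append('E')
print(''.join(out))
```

Execution trace: 'B' (try body) → 'J' (finally) → 'L' (outer except NameError) → 'E' (after the try/except). Output: BJLE

Answer: BJLE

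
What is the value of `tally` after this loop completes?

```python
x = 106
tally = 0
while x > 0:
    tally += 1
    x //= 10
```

Count digits by repeated division by 10
`tally` takes the values: 0 → 1 → 2 → 3

Answer: 3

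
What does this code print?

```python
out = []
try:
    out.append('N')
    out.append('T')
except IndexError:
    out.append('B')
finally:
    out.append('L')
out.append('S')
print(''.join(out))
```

Execution trace: 'N' (try body) → 'T' (try body, no exception) → 'L' (finally) → 'S' (after the try/except). Output: NTLS

Answer: NTLS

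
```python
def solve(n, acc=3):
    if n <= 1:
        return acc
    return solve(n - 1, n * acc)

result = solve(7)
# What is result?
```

Accumulator trace (n, acc): (7, 3) -> (6, 21) -> (5, 126) -> (4, 630) -> (3, 2520) -> (2, 7560) -> (1, 15120) -> return 15120

Answer: 15120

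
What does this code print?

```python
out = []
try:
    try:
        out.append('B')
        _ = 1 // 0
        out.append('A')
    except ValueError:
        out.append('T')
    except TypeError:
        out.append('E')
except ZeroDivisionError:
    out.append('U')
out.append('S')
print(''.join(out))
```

Execution trace: 'B' (try body) → 'U' (outer except ZeroDivisionError) → 'S' (after the try/except). Output: BUS

Answer: BUS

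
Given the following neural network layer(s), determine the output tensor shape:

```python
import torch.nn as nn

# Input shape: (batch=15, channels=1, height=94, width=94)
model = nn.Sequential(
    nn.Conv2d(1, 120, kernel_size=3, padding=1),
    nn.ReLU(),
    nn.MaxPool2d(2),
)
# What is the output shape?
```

Input: (15, 1, 94, 94) -> after Conv2d: (15, 120, 94, 94) -> after ReLU: (15, 120, 94, 94) -> Output: (15, 120, 47, 47)

Answer: (15, 120, 47, 47)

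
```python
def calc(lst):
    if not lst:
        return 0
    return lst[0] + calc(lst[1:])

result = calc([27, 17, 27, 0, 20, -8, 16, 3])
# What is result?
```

27 + 17 + 27 + 0 + 20 + (-8) + 16 + 3 + 0 = 102

Answer: 102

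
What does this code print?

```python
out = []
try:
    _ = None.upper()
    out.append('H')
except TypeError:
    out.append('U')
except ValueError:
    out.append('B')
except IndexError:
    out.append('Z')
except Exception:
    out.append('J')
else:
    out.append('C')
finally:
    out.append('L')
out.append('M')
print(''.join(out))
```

Execution trace: 'J' (except Exception) → 'L' (finally) → 'M' (after the try/except). Output: JLM

Answer: JLM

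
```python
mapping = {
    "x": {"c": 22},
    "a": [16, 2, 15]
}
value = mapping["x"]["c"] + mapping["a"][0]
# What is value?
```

Trace:
`mapping = { ...` → mapping = {'x': {'c': 22}, 'a': [16, 2, 15]}
`value = mapping["x"]["c"] + mapping["a"][0]` → value = 38
So value = 38

Answer: 38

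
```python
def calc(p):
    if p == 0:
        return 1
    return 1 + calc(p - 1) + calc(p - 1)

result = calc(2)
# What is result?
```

calc(p) = 1 + 2·calc(p-1), calc(0)=1. Closed form: (1+1)·2^2 - 1 = 7.

Answer: 7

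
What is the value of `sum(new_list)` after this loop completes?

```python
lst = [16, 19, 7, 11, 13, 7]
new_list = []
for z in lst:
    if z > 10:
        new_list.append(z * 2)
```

Sum of doubled values > 10
`new_list` takes the values: [] → [32] → [32, 38] → [32, 38, 22] → [32, 38, 22, 26]
So `sum(new_list)` = 118

Answer: 118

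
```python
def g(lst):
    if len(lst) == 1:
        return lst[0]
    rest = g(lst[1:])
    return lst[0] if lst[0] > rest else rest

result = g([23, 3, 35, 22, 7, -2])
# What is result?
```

Recursive max over [23, 3, 35, 22, 7, -2] = 35

Answer: 35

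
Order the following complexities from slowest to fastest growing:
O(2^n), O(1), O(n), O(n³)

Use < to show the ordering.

Ordered by growth rate: O(1) < O(n) < O(n³) < O(2^n)

Answer: O(1) < O(n) < O(n³) < O(2^n)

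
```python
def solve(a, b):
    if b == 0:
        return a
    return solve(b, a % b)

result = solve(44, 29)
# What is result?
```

solve(44, 29) -> solve(29, 15) -> solve(15, 14) -> solve(14, 1) -> solve(1, 0) -> 1

Answer: 1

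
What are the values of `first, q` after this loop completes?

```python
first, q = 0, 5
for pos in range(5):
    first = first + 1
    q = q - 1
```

first goes 0→5, q goes 5→0
`first, q` takes the values: (0, 5) → (1, 5) → (1, 4) → (2, 4) → (2, 3) → (3, 3) → (3, 2) → (4, 2) → (4, 1) → (5, 1) → (5, 0)

Answer: 5, 0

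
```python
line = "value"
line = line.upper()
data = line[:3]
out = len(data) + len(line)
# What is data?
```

Trace:
`line = "value"` → line = 'value'
`line = line.upper()` → line = 'VALUE'
`data = line[:3]` → data = 'VAL'
`out = len(data) + len(line)` → out = 8
So data = 'VAL'

Answer: 'VAL'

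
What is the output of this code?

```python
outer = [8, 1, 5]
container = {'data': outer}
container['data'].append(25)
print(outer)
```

Key concept: dict holds reference to list.
Step by step:
`outer = [8, 1, 5]` → outer = [8, 1, 5]
`container = {'data': outer}` → container = {'data': [8, 1, 5]}
`container['data'].append(25)` → outer = [8, 1, 5, 25]; container = {'data': [8, 1, 5, 25]}
`print(outer)` → prints [8, 1, 5, 25]

Answer: [8, 1, 5, 25]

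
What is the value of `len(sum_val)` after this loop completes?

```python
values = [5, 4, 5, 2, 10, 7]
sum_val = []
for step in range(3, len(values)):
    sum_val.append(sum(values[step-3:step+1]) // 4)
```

Number of 4-element averages
`sum_val` takes the values: [] → [4] → [4, 5] → [4, 5, 6]
So `len(sum_val)` = 3

Answer: 3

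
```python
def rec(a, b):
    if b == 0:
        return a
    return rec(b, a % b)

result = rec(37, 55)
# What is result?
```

rec(37, 55) -> rec(55, 37) -> rec(37, 18) -> rec(18, 1) -> rec(1, 0) -> 1

Answer: 1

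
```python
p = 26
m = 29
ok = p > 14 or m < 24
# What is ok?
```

Trace:
`p = 26` → p = 26
`m = 29` → m = 29
`ok = p > 14 or m < 24` → ok = True
So ok = True

Answer: True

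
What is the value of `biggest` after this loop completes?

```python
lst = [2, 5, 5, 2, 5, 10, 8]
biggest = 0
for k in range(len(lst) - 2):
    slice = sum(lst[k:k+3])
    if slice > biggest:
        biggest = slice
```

Max sum of 3-element window in [2, 5, 5, 2, 5, 10, 8]
`biggest` takes the values: 0 → 12 → 17 → 23

Answer: 23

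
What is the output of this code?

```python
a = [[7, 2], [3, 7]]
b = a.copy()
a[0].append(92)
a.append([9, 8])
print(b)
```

Key concept: shallow copy with nested lists.
Step by step:
`a = [[7, 2], [3, 7]]` → a = [[7, 2], [3, 7]]
`b = a.copy()` → b = [[7, 2], [3, 7]]
`a[0].append(92)` → a = [[7, 2, 92], [3, 7]]; b = [[7, 2, 92], [3, 7]]
`a.append([9, 8])` → a = [[7, 2, 92], [3, 7], [9, 8]]
`print(b)` → prints [[7, 2, 92], [3, 7]]

Answer: [[7, 2, 92], [3, 7]]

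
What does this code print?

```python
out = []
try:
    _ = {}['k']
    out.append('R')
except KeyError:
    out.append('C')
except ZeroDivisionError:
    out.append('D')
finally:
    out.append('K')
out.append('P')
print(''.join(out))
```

Execution trace: 'C' (except KeyError) → 'K' (finally) → 'P' (after the try/except). Output: CKP

Answer: CKP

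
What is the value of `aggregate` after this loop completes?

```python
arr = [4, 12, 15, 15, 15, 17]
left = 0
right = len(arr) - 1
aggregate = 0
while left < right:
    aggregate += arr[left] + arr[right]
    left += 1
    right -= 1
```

Sum of pairs from ends
`aggregate` takes the values: 0 → 21 → 48 → 78

Answer: 78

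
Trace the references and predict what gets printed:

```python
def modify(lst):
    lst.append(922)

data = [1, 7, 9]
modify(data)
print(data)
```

Key concept: function modifies passed list.
Step by step:
`data = [1, 7, 9]` → data = [1, 7, 9]
`modify(data)` → data = [1, 7, 9, 922]
`print(data)` → prints [1, 7, 9, 922]

Answer: [1, 7, 9, 922]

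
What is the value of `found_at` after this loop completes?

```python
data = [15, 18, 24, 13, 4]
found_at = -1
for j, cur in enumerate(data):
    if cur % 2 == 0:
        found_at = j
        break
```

First even number index in [15, 18, 24, 13, 4]
`found_at` takes the values: -1 → 1

Answer: 1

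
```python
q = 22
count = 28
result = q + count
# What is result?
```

Trace:
`q = 22` → q = 22
`count = 28` → count = 28
`result = q + count` → result = 50
So result = 50

Answer: 50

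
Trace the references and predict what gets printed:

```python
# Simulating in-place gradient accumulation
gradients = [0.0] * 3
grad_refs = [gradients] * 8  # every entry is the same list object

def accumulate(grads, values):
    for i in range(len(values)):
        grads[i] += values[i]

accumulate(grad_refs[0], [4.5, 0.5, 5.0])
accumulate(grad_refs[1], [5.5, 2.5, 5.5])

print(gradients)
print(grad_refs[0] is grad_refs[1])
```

Key concept: gradient accumulation aliasing.
Step by step:
`gradients = [0.0] * 3` → gradients = [0.0, 0.0, 0.0]
`grad_refs = [gradients] * 8` → grad_refs = [[0.0, 0.0, 0.0], [0.0, 0.0, 0.0], [0.0, 0.0, 0.0], [0.0, 0.0, 0.0], [0.0, 0.0, 0.0], [0.0, 0.0, 0.0], [0.0, 0.0, 0.0], [0.0, 0.0, 0.0]]
`accumulate(grad_refs[0], [4.5, 0.5, 5.0])` → gradients = [4.5, 0.5, 5.0]; grad_refs = [[4.5, 0.5, 5.0], [4.5, 0.5, 5.0], [4.5, 0.5, 5.0], [4.5, 0.5, 5.0], [4.5, 0.5, 5.0], [4.5, 0.5, 5.0], [4.5, 0.5, 5.0], [4.5, 0.5, 5.0]]
`accumulate(grad_refs[1], [5.5, 2.5, 5.5])` → gradients = [10.0, 3.0, 10.5]; grad_refs = [[10.0, 3.0, 10.5], [10.0, 3.0, 10.5], [10.0, 3.0, 10.5], [10.0, 3.0, 10.5], [10.0, 3.0, 10.5], [10.0, 3.0, 10.5], [10.0, 3.0, 10.5], [10.0, 3.0, 10.5]]
`print(gradients)` → prints [10.0, 3.0, 10.5]
`print(grad_refs[0] is grad_refs[1])` → prints True

Answer:
[10.0, 3.0, 10.5]
True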